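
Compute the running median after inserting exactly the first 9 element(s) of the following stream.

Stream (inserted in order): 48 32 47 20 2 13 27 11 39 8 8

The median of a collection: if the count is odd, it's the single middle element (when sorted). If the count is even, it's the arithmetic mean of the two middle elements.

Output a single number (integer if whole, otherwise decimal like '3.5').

Step 1: insert 48 -> lo=[48] (size 1, max 48) hi=[] (size 0) -> median=48
Step 2: insert 32 -> lo=[32] (size 1, max 32) hi=[48] (size 1, min 48) -> median=40
Step 3: insert 47 -> lo=[32, 47] (size 2, max 47) hi=[48] (size 1, min 48) -> median=47
Step 4: insert 20 -> lo=[20, 32] (size 2, max 32) hi=[47, 48] (size 2, min 47) -> median=39.5
Step 5: insert 2 -> lo=[2, 20, 32] (size 3, max 32) hi=[47, 48] (size 2, min 47) -> median=32
Step 6: insert 13 -> lo=[2, 13, 20] (size 3, max 20) hi=[32, 47, 48] (size 3, min 32) -> median=26
Step 7: insert 27 -> lo=[2, 13, 20, 27] (size 4, max 27) hi=[32, 47, 48] (size 3, min 32) -> median=27
Step 8: insert 11 -> lo=[2, 11, 13, 20] (size 4, max 20) hi=[27, 32, 47, 48] (size 4, min 27) -> median=23.5
Step 9: insert 39 -> lo=[2, 11, 13, 20, 27] (size 5, max 27) hi=[32, 39, 47, 48] (size 4, min 32) -> median=27

Answer: 27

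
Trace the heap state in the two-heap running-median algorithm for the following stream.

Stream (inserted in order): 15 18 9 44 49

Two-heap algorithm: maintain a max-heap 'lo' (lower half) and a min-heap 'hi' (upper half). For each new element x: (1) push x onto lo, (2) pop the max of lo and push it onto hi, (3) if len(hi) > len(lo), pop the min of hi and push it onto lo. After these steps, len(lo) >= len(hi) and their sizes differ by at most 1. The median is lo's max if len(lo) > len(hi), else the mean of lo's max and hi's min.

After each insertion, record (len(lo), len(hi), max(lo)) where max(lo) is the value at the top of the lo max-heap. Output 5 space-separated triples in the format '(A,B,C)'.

Answer: (1,0,15) (1,1,15) (2,1,15) (2,2,15) (3,2,18)

Derivation:
Step 1: insert 15 -> lo=[15] hi=[] -> (len(lo)=1, len(hi)=0, max(lo)=15)
Step 2: insert 18 -> lo=[15] hi=[18] -> (len(lo)=1, len(hi)=1, max(lo)=15)
Step 3: insert 9 -> lo=[9, 15] hi=[18] -> (len(lo)=2, len(hi)=1, max(lo)=15)
Step 4: insert 44 -> lo=[9, 15] hi=[18, 44] -> (len(lo)=2, len(hi)=2, max(lo)=15)
Step 5: insert 49 -> lo=[9, 15, 18] hi=[44, 49] -> (len(lo)=3, len(hi)=2, max(lo)=18)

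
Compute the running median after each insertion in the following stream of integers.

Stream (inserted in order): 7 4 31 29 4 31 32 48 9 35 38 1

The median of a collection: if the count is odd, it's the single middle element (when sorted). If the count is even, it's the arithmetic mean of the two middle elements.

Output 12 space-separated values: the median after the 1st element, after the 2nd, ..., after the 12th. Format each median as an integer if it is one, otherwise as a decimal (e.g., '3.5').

Answer: 7 5.5 7 18 7 18 29 30 29 30 31 30

Derivation:
Step 1: insert 7 -> lo=[7] (size 1, max 7) hi=[] (size 0) -> median=7
Step 2: insert 4 -> lo=[4] (size 1, max 4) hi=[7] (size 1, min 7) -> median=5.5
Step 3: insert 31 -> lo=[4, 7] (size 2, max 7) hi=[31] (size 1, min 31) -> median=7
Step 4: insert 29 -> lo=[4, 7] (size 2, max 7) hi=[29, 31] (size 2, min 29) -> median=18
Step 5: insert 4 -> lo=[4, 4, 7] (size 3, max 7) hi=[29, 31] (size 2, min 29) -> median=7
Step 6: insert 31 -> lo=[4, 4, 7] (size 3, max 7) hi=[29, 31, 31] (size 3, min 29) -> median=18
Step 7: insert 32 -> lo=[4, 4, 7, 29] (size 4, max 29) hi=[31, 31, 32] (size 3, min 31) -> median=29
Step 8: insert 48 -> lo=[4, 4, 7, 29] (size 4, max 29) hi=[31, 31, 32, 48] (size 4, min 31) -> median=30
Step 9: insert 9 -> lo=[4, 4, 7, 9, 29] (size 5, max 29) hi=[31, 31, 32, 48] (size 4, min 31) -> median=29
Step 10: insert 35 -> lo=[4, 4, 7, 9, 29] (size 5, max 29) hi=[31, 31, 32, 35, 48] (size 5, min 31) -> median=30
Step 11: insert 38 -> lo=[4, 4, 7, 9, 29, 31] (size 6, max 31) hi=[31, 32, 35, 38, 48] (size 5, min 31) -> median=31
Step 12: insert 1 -> lo=[1, 4, 4, 7, 9, 29] (size 6, max 29) hi=[31, 31, 32, 35, 38, 48] (size 6, min 31) -> median=30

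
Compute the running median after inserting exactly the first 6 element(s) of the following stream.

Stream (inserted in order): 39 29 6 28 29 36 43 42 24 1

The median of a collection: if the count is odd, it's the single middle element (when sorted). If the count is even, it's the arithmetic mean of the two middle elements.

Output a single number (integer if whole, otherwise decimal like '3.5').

Step 1: insert 39 -> lo=[39] (size 1, max 39) hi=[] (size 0) -> median=39
Step 2: insert 29 -> lo=[29] (size 1, max 29) hi=[39] (size 1, min 39) -> median=34
Step 3: insert 6 -> lo=[6, 29] (size 2, max 29) hi=[39] (size 1, min 39) -> median=29
Step 4: insert 28 -> lo=[6, 28] (size 2, max 28) hi=[29, 39] (size 2, min 29) -> median=28.5
Step 5: insert 29 -> lo=[6, 28, 29] (size 3, max 29) hi=[29, 39] (size 2, min 29) -> median=29
Step 6: insert 36 -> lo=[6, 28, 29] (size 3, max 29) hi=[29, 36, 39] (size 3, min 29) -> median=29

Answer: 29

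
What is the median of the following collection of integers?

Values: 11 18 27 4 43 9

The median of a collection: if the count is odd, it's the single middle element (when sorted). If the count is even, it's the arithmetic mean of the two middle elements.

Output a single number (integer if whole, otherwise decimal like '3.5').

Step 1: insert 11 -> lo=[11] (size 1, max 11) hi=[] (size 0) -> median=11
Step 2: insert 18 -> lo=[11] (size 1, max 11) hi=[18] (size 1, min 18) -> median=14.5
Step 3: insert 27 -> lo=[11, 18] (size 2, max 18) hi=[27] (size 1, min 27) -> median=18
Step 4: insert 4 -> lo=[4, 11] (size 2, max 11) hi=[18, 27] (size 2, min 18) -> median=14.5
Step 5: insert 43 -> lo=[4, 11, 18] (size 3, max 18) hi=[27, 43] (size 2, min 27) -> median=18
Step 6: insert 9 -> lo=[4, 9, 11] (size 3, max 11) hi=[18, 27, 43] (size 3, min 18) -> median=14.5

Answer: 14.5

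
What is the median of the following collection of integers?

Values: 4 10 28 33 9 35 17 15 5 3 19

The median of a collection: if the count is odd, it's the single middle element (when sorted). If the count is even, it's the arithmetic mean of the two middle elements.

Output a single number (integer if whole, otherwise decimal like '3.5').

Answer: 15

Derivation:
Step 1: insert 4 -> lo=[4] (size 1, max 4) hi=[] (size 0) -> median=4
Step 2: insert 10 -> lo=[4] (size 1, max 4) hi=[10] (size 1, min 10) -> median=7
Step 3: insert 28 -> lo=[4, 10] (size 2, max 10) hi=[28] (size 1, min 28) -> median=10
Step 4: insert 33 -> lo=[4, 10] (size 2, max 10) hi=[28, 33] (size 2, min 28) -> median=19
Step 5: insert 9 -> lo=[4, 9, 10] (size 3, max 10) hi=[28, 33] (size 2, min 28) -> median=10
Step 6: insert 35 -> lo=[4, 9, 10] (size 3, max 10) hi=[28, 33, 35] (size 3, min 28) -> median=19
Step 7: insert 17 -> lo=[4, 9, 10, 17] (size 4, max 17) hi=[28, 33, 35] (size 3, min 28) -> median=17
Step 8: insert 15 -> lo=[4, 9, 10, 15] (size 4, max 15) hi=[17, 28, 33, 35] (size 4, min 17) -> median=16
Step 9: insert 5 -> lo=[4, 5, 9, 10, 15] (size 5, max 15) hi=[17, 28, 33, 35] (size 4, min 17) -> median=15
Step 10: insert 3 -> lo=[3, 4, 5, 9, 10] (size 5, max 10) hi=[15, 17, 28, 33, 35] (size 5, min 15) -> median=12.5
Step 11: insert 19 -> lo=[3, 4, 5, 9, 10, 15] (size 6, max 15) hi=[17, 19, 28, 33, 35] (size 5, min 17) -> median=15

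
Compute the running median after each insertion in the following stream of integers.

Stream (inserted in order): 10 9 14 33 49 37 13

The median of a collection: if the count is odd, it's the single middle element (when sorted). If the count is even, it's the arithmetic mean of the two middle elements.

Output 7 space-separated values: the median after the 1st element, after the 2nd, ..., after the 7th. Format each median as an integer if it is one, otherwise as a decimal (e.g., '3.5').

Answer: 10 9.5 10 12 14 23.5 14

Derivation:
Step 1: insert 10 -> lo=[10] (size 1, max 10) hi=[] (size 0) -> median=10
Step 2: insert 9 -> lo=[9] (size 1, max 9) hi=[10] (size 1, min 10) -> median=9.5
Step 3: insert 14 -> lo=[9, 10] (size 2, max 10) hi=[14] (size 1, min 14) -> median=10
Step 4: insert 33 -> lo=[9, 10] (size 2, max 10) hi=[14, 33] (size 2, min 14) -> median=12
Step 5: insert 49 -> lo=[9, 10, 14] (size 3, max 14) hi=[33, 49] (size 2, min 33) -> median=14
Step 6: insert 37 -> lo=[9, 10, 14] (size 3, max 14) hi=[33, 37, 49] (size 3, min 33) -> median=23.5
Step 7: insert 13 -> lo=[9, 10, 13, 14] (size 4, max 14) hi=[33, 37, 49] (size 3, min 33) -> median=14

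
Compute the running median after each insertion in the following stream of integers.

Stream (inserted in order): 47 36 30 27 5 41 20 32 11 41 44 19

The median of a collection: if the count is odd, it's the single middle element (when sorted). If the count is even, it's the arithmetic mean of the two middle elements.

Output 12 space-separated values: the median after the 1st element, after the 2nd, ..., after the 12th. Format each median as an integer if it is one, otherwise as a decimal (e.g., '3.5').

Step 1: insert 47 -> lo=[47] (size 1, max 47) hi=[] (size 0) -> median=47
Step 2: insert 36 -> lo=[36] (size 1, max 36) hi=[47] (size 1, min 47) -> median=41.5
Step 3: insert 30 -> lo=[30, 36] (size 2, max 36) hi=[47] (size 1, min 47) -> median=36
Step 4: insert 27 -> lo=[27, 30] (size 2, max 30) hi=[36, 47] (size 2, min 36) -> median=33
Step 5: insert 5 -> lo=[5, 27, 30] (size 3, max 30) hi=[36, 47] (size 2, min 36) -> median=30
Step 6: insert 41 -> lo=[5, 27, 30] (size 3, max 30) hi=[36, 41, 47] (size 3, min 36) -> median=33
Step 7: insert 20 -> lo=[5, 20, 27, 30] (size 4, max 30) hi=[36, 41, 47] (size 3, min 36) -> median=30
Step 8: insert 32 -> lo=[5, 20, 27, 30] (size 4, max 30) hi=[32, 36, 41, 47] (size 4, min 32) -> median=31
Step 9: insert 11 -> lo=[5, 11, 20, 27, 30] (size 5, max 30) hi=[32, 36, 41, 47] (size 4, min 32) -> median=30
Step 10: insert 41 -> lo=[5, 11, 20, 27, 30] (size 5, max 30) hi=[32, 36, 41, 41, 47] (size 5, min 32) -> median=31
Step 11: insert 44 -> lo=[5, 11, 20, 27, 30, 32] (size 6, max 32) hi=[36, 41, 41, 44, 47] (size 5, min 36) -> median=32
Step 12: insert 19 -> lo=[5, 11, 19, 20, 27, 30] (size 6, max 30) hi=[32, 36, 41, 41, 44, 47] (size 6, min 32) -> median=31

Answer: 47 41.5 36 33 30 33 30 31 30 31 32 31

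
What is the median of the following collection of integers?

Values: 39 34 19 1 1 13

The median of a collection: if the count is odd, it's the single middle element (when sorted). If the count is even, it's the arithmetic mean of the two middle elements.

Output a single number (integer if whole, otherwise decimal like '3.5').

Answer: 16

Derivation:
Step 1: insert 39 -> lo=[39] (size 1, max 39) hi=[] (size 0) -> median=39
Step 2: insert 34 -> lo=[34] (size 1, max 34) hi=[39] (size 1, min 39) -> median=36.5
Step 3: insert 19 -> lo=[19, 34] (size 2, max 34) hi=[39] (size 1, min 39) -> median=34
Step 4: insert 1 -> lo=[1, 19] (size 2, max 19) hi=[34, 39] (size 2, min 34) -> median=26.5
Step 5: insert 1 -> lo=[1, 1, 19] (size 3, max 19) hi=[34, 39] (size 2, min 34) -> median=19
Step 6: insert 13 -> lo=[1, 1, 13] (size 3, max 13) hi=[19, 34, 39] (size 3, min 19) -> median=16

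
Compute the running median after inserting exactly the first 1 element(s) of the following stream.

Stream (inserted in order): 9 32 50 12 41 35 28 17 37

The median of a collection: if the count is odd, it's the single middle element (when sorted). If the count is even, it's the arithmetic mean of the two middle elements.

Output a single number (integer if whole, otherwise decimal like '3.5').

Step 1: insert 9 -> lo=[9] (size 1, max 9) hi=[] (size 0) -> median=9

Answer: 9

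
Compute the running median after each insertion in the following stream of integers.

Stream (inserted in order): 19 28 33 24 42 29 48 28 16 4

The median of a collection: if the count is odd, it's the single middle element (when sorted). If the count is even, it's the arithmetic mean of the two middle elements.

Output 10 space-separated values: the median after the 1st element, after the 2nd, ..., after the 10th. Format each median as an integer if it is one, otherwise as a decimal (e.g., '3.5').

Answer: 19 23.5 28 26 28 28.5 29 28.5 28 28

Derivation:
Step 1: insert 19 -> lo=[19] (size 1, max 19) hi=[] (size 0) -> median=19
Step 2: insert 28 -> lo=[19] (size 1, max 19) hi=[28] (size 1, min 28) -> median=23.5
Step 3: insert 33 -> lo=[19, 28] (size 2, max 28) hi=[33] (size 1, min 33) -> median=28
Step 4: insert 24 -> lo=[19, 24] (size 2, max 24) hi=[28, 33] (size 2, min 28) -> median=26
Step 5: insert 42 -> lo=[19, 24, 28] (size 3, max 28) hi=[33, 42] (size 2, min 33) -> median=28
Step 6: insert 29 -> lo=[19, 24, 28] (size 3, max 28) hi=[29, 33, 42] (size 3, min 29) -> median=28.5
Step 7: insert 48 -> lo=[19, 24, 28, 29] (size 4, max 29) hi=[33, 42, 48] (size 3, min 33) -> median=29
Step 8: insert 28 -> lo=[19, 24, 28, 28] (size 4, max 28) hi=[29, 33, 42, 48] (size 4, min 29) -> median=28.5
Step 9: insert 16 -> lo=[16, 19, 24, 28, 28] (size 5, max 28) hi=[29, 33, 42, 48] (size 4, min 29) -> median=28
Step 10: insert 4 -> lo=[4, 16, 19, 24, 28] (size 5, max 28) hi=[28, 29, 33, 42, 48] (size 5, min 28) -> median=28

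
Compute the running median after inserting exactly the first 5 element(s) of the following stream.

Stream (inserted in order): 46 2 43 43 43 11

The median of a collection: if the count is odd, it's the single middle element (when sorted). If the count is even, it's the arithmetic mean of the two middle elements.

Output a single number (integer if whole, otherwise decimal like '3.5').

Answer: 43

Derivation:
Step 1: insert 46 -> lo=[46] (size 1, max 46) hi=[] (size 0) -> median=46
Step 2: insert 2 -> lo=[2] (size 1, max 2) hi=[46] (size 1, min 46) -> median=24
Step 3: insert 43 -> lo=[2, 43] (size 2, max 43) hi=[46] (size 1, min 46) -> median=43
Step 4: insert 43 -> lo=[2, 43] (size 2, max 43) hi=[43, 46] (size 2, min 43) -> median=43
Step 5: insert 43 -> lo=[2, 43, 43] (size 3, max 43) hi=[43, 46] (size 2, min 43) -> median=43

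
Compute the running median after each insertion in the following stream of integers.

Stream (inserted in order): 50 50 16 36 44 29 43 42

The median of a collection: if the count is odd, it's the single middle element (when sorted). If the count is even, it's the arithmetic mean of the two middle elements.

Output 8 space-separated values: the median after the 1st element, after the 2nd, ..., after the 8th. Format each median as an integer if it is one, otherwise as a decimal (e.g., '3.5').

Answer: 50 50 50 43 44 40 43 42.5

Derivation:
Step 1: insert 50 -> lo=[50] (size 1, max 50) hi=[] (size 0) -> median=50
Step 2: insert 50 -> lo=[50] (size 1, max 50) hi=[50] (size 1, min 50) -> median=50
Step 3: insert 16 -> lo=[16, 50] (size 2, max 50) hi=[50] (size 1, min 50) -> median=50
Step 4: insert 36 -> lo=[16, 36] (size 2, max 36) hi=[50, 50] (size 2, min 50) -> median=43
Step 5: insert 44 -> lo=[16, 36, 44] (size 3, max 44) hi=[50, 50] (size 2, min 50) -> median=44
Step 6: insert 29 -> lo=[16, 29, 36] (size 3, max 36) hi=[44, 50, 50] (size 3, min 44) -> median=40
Step 7: insert 43 -> lo=[16, 29, 36, 43] (size 4, max 43) hi=[44, 50, 50] (size 3, min 44) -> median=43
Step 8: insert 42 -> lo=[16, 29, 36, 42] (size 4, max 42) hi=[43, 44, 50, 50] (size 4, min 43) -> median=42.5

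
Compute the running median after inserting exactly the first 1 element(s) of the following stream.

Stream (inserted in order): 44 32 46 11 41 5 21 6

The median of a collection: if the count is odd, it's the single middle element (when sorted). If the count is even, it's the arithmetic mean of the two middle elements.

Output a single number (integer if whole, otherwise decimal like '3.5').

Answer: 44

Derivation:
Step 1: insert 44 -> lo=[44] (size 1, max 44) hi=[] (size 0) -> median=44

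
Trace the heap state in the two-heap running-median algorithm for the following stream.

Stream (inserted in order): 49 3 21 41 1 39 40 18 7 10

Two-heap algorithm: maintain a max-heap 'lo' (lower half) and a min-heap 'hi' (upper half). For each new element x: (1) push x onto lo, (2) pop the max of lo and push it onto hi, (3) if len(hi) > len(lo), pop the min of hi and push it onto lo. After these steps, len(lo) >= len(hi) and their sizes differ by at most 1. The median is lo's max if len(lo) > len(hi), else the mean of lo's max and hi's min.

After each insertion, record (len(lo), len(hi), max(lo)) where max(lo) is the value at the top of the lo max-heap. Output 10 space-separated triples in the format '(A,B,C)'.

Answer: (1,0,49) (1,1,3) (2,1,21) (2,2,21) (3,2,21) (3,3,21) (4,3,39) (4,4,21) (5,4,21) (5,5,18)

Derivation:
Step 1: insert 49 -> lo=[49] hi=[] -> (len(lo)=1, len(hi)=0, max(lo)=49)
Step 2: insert 3 -> lo=[3] hi=[49] -> (len(lo)=1, len(hi)=1, max(lo)=3)
Step 3: insert 21 -> lo=[3, 21] hi=[49] -> (len(lo)=2, len(hi)=1, max(lo)=21)
Step 4: insert 41 -> lo=[3, 21] hi=[41, 49] -> (len(lo)=2, len(hi)=2, max(lo)=21)
Step 5: insert 1 -> lo=[1, 3, 21] hi=[41, 49] -> (len(lo)=3, len(hi)=2, max(lo)=21)
Step 6: insert 39 -> lo=[1, 3, 21] hi=[39, 41, 49] -> (len(lo)=3, len(hi)=3, max(lo)=21)
Step 7: insert 40 -> lo=[1, 3, 21, 39] hi=[40, 41, 49] -> (len(lo)=4, len(hi)=3, max(lo)=39)
Step 8: insert 18 -> lo=[1, 3, 18, 21] hi=[39, 40, 41, 49] -> (len(lo)=4, len(hi)=4, max(lo)=21)
Step 9: insert 7 -> lo=[1, 3, 7, 18, 21] hi=[39, 40, 41, 49] -> (len(lo)=5, len(hi)=4, max(lo)=21)
Step 10: insert 10 -> lo=[1, 3, 7, 10, 18] hi=[21, 39, 40, 41, 49] -> (len(lo)=5, len(hi)=5, max(lo)=18)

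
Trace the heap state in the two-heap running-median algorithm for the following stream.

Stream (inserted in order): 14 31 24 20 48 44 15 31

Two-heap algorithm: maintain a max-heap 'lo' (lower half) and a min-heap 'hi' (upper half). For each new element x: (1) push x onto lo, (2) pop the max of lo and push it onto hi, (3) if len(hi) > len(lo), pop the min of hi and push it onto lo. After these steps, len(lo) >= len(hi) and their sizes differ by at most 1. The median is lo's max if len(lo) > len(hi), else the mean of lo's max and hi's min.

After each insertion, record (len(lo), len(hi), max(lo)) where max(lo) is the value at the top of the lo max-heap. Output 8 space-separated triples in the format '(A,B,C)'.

Answer: (1,0,14) (1,1,14) (2,1,24) (2,2,20) (3,2,24) (3,3,24) (4,3,24) (4,4,24)

Derivation:
Step 1: insert 14 -> lo=[14] hi=[] -> (len(lo)=1, len(hi)=0, max(lo)=14)
Step 2: insert 31 -> lo=[14] hi=[31] -> (len(lo)=1, len(hi)=1, max(lo)=14)
Step 3: insert 24 -> lo=[14, 24] hi=[31] -> (len(lo)=2, len(hi)=1, max(lo)=24)
Step 4: insert 20 -> lo=[14, 20] hi=[24, 31] -> (len(lo)=2, len(hi)=2, max(lo)=20)
Step 5: insert 48 -> lo=[14, 20, 24] hi=[31, 48] -> (len(lo)=3, len(hi)=2, max(lo)=24)
Step 6: insert 44 -> lo=[14, 20, 24] hi=[31, 44, 48] -> (len(lo)=3, len(hi)=3, max(lo)=24)
Step 7: insert 15 -> lo=[14, 15, 20, 24] hi=[31, 44, 48] -> (len(lo)=4, len(hi)=3, max(lo)=24)
Step 8: insert 31 -> lo=[14, 15, 20, 24] hi=[31, 31, 44, 48] -> (len(lo)=4, len(hi)=4, max(lo)=24)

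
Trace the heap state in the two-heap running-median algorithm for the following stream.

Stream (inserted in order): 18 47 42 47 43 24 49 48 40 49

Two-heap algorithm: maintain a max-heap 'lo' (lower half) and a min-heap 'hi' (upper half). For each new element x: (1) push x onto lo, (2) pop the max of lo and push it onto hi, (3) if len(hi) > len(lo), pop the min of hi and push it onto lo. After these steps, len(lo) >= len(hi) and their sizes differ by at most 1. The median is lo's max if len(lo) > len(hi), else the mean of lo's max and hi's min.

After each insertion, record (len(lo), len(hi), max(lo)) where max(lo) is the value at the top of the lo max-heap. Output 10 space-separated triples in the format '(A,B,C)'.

Answer: (1,0,18) (1,1,18) (2,1,42) (2,2,42) (3,2,43) (3,3,42) (4,3,43) (4,4,43) (5,4,43) (5,5,43)

Derivation:
Step 1: insert 18 -> lo=[18] hi=[] -> (len(lo)=1, len(hi)=0, max(lo)=18)
Step 2: insert 47 -> lo=[18] hi=[47] -> (len(lo)=1, len(hi)=1, max(lo)=18)
Step 3: insert 42 -> lo=[18, 42] hi=[47] -> (len(lo)=2, len(hi)=1, max(lo)=42)
Step 4: insert 47 -> lo=[18, 42] hi=[47, 47] -> (len(lo)=2, len(hi)=2, max(lo)=42)
Step 5: insert 43 -> lo=[18, 42, 43] hi=[47, 47] -> (len(lo)=3, len(hi)=2, max(lo)=43)
Step 6: insert 24 -> lo=[18, 24, 42] hi=[43, 47, 47] -> (len(lo)=3, len(hi)=3, max(lo)=42)
Step 7: insert 49 -> lo=[18, 24, 42, 43] hi=[47, 47, 49] -> (len(lo)=4, len(hi)=3, max(lo)=43)
Step 8: insert 48 -> lo=[18, 24, 42, 43] hi=[47, 47, 48, 49] -> (len(lo)=4, len(hi)=4, max(lo)=43)
Step 9: insert 40 -> lo=[18, 24, 40, 42, 43] hi=[47, 47, 48, 49] -> (len(lo)=5, len(hi)=4, max(lo)=43)
Step 10: insert 49 -> lo=[18, 24, 40, 42, 43] hi=[47, 47, 48, 49, 49] -> (len(lo)=5, len(hi)=5, max(lo)=43)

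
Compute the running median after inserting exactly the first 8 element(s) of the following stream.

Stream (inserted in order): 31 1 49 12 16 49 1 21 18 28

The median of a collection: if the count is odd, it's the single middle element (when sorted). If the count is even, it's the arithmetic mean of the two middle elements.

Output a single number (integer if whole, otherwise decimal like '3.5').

Step 1: insert 31 -> lo=[31] (size 1, max 31) hi=[] (size 0) -> median=31
Step 2: insert 1 -> lo=[1] (size 1, max 1) hi=[31] (size 1, min 31) -> median=16
Step 3: insert 49 -> lo=[1, 31] (size 2, max 31) hi=[49] (size 1, min 49) -> median=31
Step 4: insert 12 -> lo=[1, 12] (size 2, max 12) hi=[31, 49] (size 2, min 31) -> median=21.5
Step 5: insert 16 -> lo=[1, 12, 16] (size 3, max 16) hi=[31, 49] (size 2, min 31) -> median=16
Step 6: insert 49 -> lo=[1, 12, 16] (size 3, max 16) hi=[31, 49, 49] (size 3, min 31) -> median=23.5
Step 7: insert 1 -> lo=[1, 1, 12, 16] (size 4, max 16) hi=[31, 49, 49] (size 3, min 31) -> median=16
Step 8: insert 21 -> lo=[1, 1, 12, 16] (size 4, max 16) hi=[21, 31, 49, 49] (size 4, min 21) -> median=18.5

Answer: 18.5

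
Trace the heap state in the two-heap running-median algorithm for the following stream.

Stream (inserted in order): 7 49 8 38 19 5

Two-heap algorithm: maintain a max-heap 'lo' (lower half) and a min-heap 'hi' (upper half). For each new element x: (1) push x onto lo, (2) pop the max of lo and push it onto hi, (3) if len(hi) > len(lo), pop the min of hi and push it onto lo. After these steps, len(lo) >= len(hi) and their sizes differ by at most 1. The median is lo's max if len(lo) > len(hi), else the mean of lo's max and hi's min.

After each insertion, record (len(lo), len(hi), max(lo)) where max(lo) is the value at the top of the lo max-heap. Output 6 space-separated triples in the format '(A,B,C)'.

Step 1: insert 7 -> lo=[7] hi=[] -> (len(lo)=1, len(hi)=0, max(lo)=7)
Step 2: insert 49 -> lo=[7] hi=[49] -> (len(lo)=1, len(hi)=1, max(lo)=7)
Step 3: insert 8 -> lo=[7, 8] hi=[49] -> (len(lo)=2, len(hi)=1, max(lo)=8)
Step 4: insert 38 -> lo=[7, 8] hi=[38, 49] -> (len(lo)=2, len(hi)=2, max(lo)=8)
Step 5: insert 19 -> lo=[7, 8, 19] hi=[38, 49] -> (len(lo)=3, len(hi)=2, max(lo)=19)
Step 6: insert 5 -> lo=[5, 7, 8] hi=[19, 38, 49] -> (len(lo)=3, len(hi)=3, max(lo)=8)

Answer: (1,0,7) (1,1,7) (2,1,8) (2,2,8) (3,2,19) (3,3,8)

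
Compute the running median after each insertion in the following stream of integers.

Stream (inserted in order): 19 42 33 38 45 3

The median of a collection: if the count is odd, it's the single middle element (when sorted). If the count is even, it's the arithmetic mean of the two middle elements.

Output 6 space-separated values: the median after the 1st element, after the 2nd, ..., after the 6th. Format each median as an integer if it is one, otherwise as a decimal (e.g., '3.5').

Answer: 19 30.5 33 35.5 38 35.5

Derivation:
Step 1: insert 19 -> lo=[19] (size 1, max 19) hi=[] (size 0) -> median=19
Step 2: insert 42 -> lo=[19] (size 1, max 19) hi=[42] (size 1, min 42) -> median=30.5
Step 3: insert 33 -> lo=[19, 33] (size 2, max 33) hi=[42] (size 1, min 42) -> median=33
Step 4: insert 38 -> lo=[19, 33] (size 2, max 33) hi=[38, 42] (size 2, min 38) -> median=35.5
Step 5: insert 45 -> lo=[19, 33, 38] (size 3, max 38) hi=[42, 45] (size 2, min 42) -> median=38
Step 6: insert 3 -> lo=[3, 19, 33] (size 3, max 33) hi=[38, 42, 45] (size 3, min 38) -> median=35.5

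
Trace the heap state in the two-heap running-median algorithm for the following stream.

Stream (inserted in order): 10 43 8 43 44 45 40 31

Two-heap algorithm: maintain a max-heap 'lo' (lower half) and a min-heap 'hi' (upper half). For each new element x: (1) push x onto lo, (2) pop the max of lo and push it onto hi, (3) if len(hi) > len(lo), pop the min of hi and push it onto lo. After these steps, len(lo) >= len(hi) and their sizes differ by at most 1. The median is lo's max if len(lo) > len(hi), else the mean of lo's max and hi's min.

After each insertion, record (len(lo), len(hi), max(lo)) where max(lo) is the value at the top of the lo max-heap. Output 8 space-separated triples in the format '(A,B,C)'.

Step 1: insert 10 -> lo=[10] hi=[] -> (len(lo)=1, len(hi)=0, max(lo)=10)
Step 2: insert 43 -> lo=[10] hi=[43] -> (len(lo)=1, len(hi)=1, max(lo)=10)
Step 3: insert 8 -> lo=[8, 10] hi=[43] -> (len(lo)=2, len(hi)=1, max(lo)=10)
Step 4: insert 43 -> lo=[8, 10] hi=[43, 43] -> (len(lo)=2, len(hi)=2, max(lo)=10)
Step 5: insert 44 -> lo=[8, 10, 43] hi=[43, 44] -> (len(lo)=3, len(hi)=2, max(lo)=43)
Step 6: insert 45 -> lo=[8, 10, 43] hi=[43, 44, 45] -> (len(lo)=3, len(hi)=3, max(lo)=43)
Step 7: insert 40 -> lo=[8, 10, 40, 43] hi=[43, 44, 45] -> (len(lo)=4, len(hi)=3, max(lo)=43)
Step 8: insert 31 -> lo=[8, 10, 31, 40] hi=[43, 43, 44, 45] -> (len(lo)=4, len(hi)=4, max(lo)=40)

Answer: (1,0,10) (1,1,10) (2,1,10) (2,2,10) (3,2,43) (3,3,43) (4,3,43) (4,4,40)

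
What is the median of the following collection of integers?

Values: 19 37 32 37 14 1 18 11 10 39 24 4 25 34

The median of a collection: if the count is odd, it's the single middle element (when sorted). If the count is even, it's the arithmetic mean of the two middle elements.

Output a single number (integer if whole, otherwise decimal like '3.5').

Answer: 21.5

Derivation:
Step 1: insert 19 -> lo=[19] (size 1, max 19) hi=[] (size 0) -> median=19
Step 2: insert 37 -> lo=[19] (size 1, max 19) hi=[37] (size 1, min 37) -> median=28
Step 3: insert 32 -> lo=[19, 32] (size 2, max 32) hi=[37] (size 1, min 37) -> median=32
Step 4: insert 37 -> lo=[19, 32] (size 2, max 32) hi=[37, 37] (size 2, min 37) -> median=34.5
Step 5: insert 14 -> lo=[14, 19, 32] (size 3, max 32) hi=[37, 37] (size 2, min 37) -> median=32
Step 6: insert 1 -> lo=[1, 14, 19] (size 3, max 19) hi=[32, 37, 37] (size 3, min 32) -> median=25.5
Step 7: insert 18 -> lo=[1, 14, 18, 19] (size 4, max 19) hi=[32, 37, 37] (size 3, min 32) -> median=19
Step 8: insert 11 -> lo=[1, 11, 14, 18] (size 4, max 18) hi=[19, 32, 37, 37] (size 4, min 19) -> median=18.5
Step 9: insert 10 -> lo=[1, 10, 11, 14, 18] (size 5, max 18) hi=[19, 32, 37, 37] (size 4, min 19) -> median=18
Step 10: insert 39 -> lo=[1, 10, 11, 14, 18] (size 5, max 18) hi=[19, 32, 37, 37, 39] (size 5, min 19) -> median=18.5
Step 11: insert 24 -> lo=[1, 10, 11, 14, 18, 19] (size 6, max 19) hi=[24, 32, 37, 37, 39] (size 5, min 24) -> median=19
Step 12: insert 4 -> lo=[1, 4, 10, 11, 14, 18] (size 6, max 18) hi=[19, 24, 32, 37, 37, 39] (size 6, min 19) -> median=18.5
Step 13: insert 25 -> lo=[1, 4, 10, 11, 14, 18, 19] (size 7, max 19) hi=[24, 25, 32, 37, 37, 39] (size 6, min 24) -> median=19
Step 14: insert 34 -> lo=[1, 4, 10, 11, 14, 18, 19] (size 7, max 19) hi=[24, 25, 32, 34, 37, 37, 39] (size 7, min 24) -> median=21.5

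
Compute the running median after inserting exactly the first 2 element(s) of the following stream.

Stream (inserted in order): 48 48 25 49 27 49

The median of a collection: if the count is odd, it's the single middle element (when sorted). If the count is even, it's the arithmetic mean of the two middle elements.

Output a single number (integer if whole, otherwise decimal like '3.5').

Step 1: insert 48 -> lo=[48] (size 1, max 48) hi=[] (size 0) -> median=48
Step 2: insert 48 -> lo=[48] (size 1, max 48) hi=[48] (size 1, min 48) -> median=48

Answer: 48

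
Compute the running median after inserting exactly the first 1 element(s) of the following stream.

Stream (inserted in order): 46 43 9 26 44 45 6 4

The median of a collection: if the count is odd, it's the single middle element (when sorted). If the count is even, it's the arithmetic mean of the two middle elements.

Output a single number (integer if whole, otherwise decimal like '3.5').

Answer: 46

Derivation:
Step 1: insert 46 -> lo=[46] (size 1, max 46) hi=[] (size 0) -> median=46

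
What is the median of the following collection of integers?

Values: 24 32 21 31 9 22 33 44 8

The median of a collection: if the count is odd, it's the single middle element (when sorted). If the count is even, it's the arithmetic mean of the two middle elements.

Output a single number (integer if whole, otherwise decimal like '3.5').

Answer: 24

Derivation:
Step 1: insert 24 -> lo=[24] (size 1, max 24) hi=[] (size 0) -> median=24
Step 2: insert 32 -> lo=[24] (size 1, max 24) hi=[32] (size 1, min 32) -> median=28
Step 3: insert 21 -> lo=[21, 24] (size 2, max 24) hi=[32] (size 1, min 32) -> median=24
Step 4: insert 31 -> lo=[21, 24] (size 2, max 24) hi=[31, 32] (size 2, min 31) -> median=27.5
Step 5: insert 9 -> lo=[9, 21, 24] (size 3, max 24) hi=[31, 32] (size 2, min 31) -> median=24
Step 6: insert 22 -> lo=[9, 21, 22] (size 3, max 22) hi=[24, 31, 32] (size 3, min 24) -> median=23
Step 7: insert 33 -> lo=[9, 21, 22, 24] (size 4, max 24) hi=[31, 32, 33] (size 3, min 31) -> median=24
Step 8: insert 44 -> lo=[9, 21, 22, 24] (size 4, max 24) hi=[31, 32, 33, 44] (size 4, min 31) -> median=27.5
Step 9: insert 8 -> lo=[8, 9, 21, 22, 24] (size 5, max 24) hi=[31, 32, 33, 44] (size 4, min 31) -> median=24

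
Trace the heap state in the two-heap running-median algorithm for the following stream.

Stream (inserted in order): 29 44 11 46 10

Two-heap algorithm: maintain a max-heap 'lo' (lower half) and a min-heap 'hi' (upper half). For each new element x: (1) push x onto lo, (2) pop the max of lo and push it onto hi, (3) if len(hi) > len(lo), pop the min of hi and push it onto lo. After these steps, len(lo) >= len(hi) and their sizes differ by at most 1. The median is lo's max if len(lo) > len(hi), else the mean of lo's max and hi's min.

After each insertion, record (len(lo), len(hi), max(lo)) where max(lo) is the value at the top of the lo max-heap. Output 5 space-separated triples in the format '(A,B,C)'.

Answer: (1,0,29) (1,1,29) (2,1,29) (2,2,29) (3,2,29)

Derivation:
Step 1: insert 29 -> lo=[29] hi=[] -> (len(lo)=1, len(hi)=0, max(lo)=29)
Step 2: insert 44 -> lo=[29] hi=[44] -> (len(lo)=1, len(hi)=1, max(lo)=29)
Step 3: insert 11 -> lo=[11, 29] hi=[44] -> (len(lo)=2, len(hi)=1, max(lo)=29)
Step 4: insert 46 -> lo=[11, 29] hi=[44, 46] -> (len(lo)=2, len(hi)=2, max(lo)=29)
Step 5: insert 10 -> lo=[10, 11, 29] hi=[44, 46] -> (len(lo)=3, len(hi)=2, max(lo)=29)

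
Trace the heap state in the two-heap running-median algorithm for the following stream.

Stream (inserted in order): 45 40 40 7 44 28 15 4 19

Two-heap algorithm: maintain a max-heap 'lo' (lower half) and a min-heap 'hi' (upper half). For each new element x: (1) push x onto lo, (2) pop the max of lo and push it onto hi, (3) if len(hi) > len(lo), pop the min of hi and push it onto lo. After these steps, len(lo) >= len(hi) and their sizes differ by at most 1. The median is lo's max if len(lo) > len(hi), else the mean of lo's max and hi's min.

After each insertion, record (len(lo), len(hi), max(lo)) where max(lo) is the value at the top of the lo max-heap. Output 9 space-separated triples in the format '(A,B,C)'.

Step 1: insert 45 -> lo=[45] hi=[] -> (len(lo)=1, len(hi)=0, max(lo)=45)
Step 2: insert 40 -> lo=[40] hi=[45] -> (len(lo)=1, len(hi)=1, max(lo)=40)
Step 3: insert 40 -> lo=[40, 40] hi=[45] -> (len(lo)=2, len(hi)=1, max(lo)=40)
Step 4: insert 7 -> lo=[7, 40] hi=[40, 45] -> (len(lo)=2, len(hi)=2, max(lo)=40)
Step 5: insert 44 -> lo=[7, 40, 40] hi=[44, 45] -> (len(lo)=3, len(hi)=2, max(lo)=40)
Step 6: insert 28 -> lo=[7, 28, 40] hi=[40, 44, 45] -> (len(lo)=3, len(hi)=3, max(lo)=40)
Step 7: insert 15 -> lo=[7, 15, 28, 40] hi=[40, 44, 45] -> (len(lo)=4, len(hi)=3, max(lo)=40)
Step 8: insert 4 -> lo=[4, 7, 15, 28] hi=[40, 40, 44, 45] -> (len(lo)=4, len(hi)=4, max(lo)=28)
Step 9: insert 19 -> lo=[4, 7, 15, 19, 28] hi=[40, 40, 44, 45] -> (len(lo)=5, len(hi)=4, max(lo)=28)

Answer: (1,0,45) (1,1,40) (2,1,40) (2,2,40) (3,2,40) (3,3,40) (4,3,40) (4,4,28) (5,4,28)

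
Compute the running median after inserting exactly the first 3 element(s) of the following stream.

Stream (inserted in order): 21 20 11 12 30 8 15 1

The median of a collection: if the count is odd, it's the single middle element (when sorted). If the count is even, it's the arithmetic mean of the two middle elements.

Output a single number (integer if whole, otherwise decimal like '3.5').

Answer: 20

Derivation:
Step 1: insert 21 -> lo=[21] (size 1, max 21) hi=[] (size 0) -> median=21
Step 2: insert 20 -> lo=[20] (size 1, max 20) hi=[21] (size 1, min 21) -> median=20.5
Step 3: insert 11 -> lo=[11, 20] (size 2, max 20) hi=[21] (size 1, min 21) -> median=20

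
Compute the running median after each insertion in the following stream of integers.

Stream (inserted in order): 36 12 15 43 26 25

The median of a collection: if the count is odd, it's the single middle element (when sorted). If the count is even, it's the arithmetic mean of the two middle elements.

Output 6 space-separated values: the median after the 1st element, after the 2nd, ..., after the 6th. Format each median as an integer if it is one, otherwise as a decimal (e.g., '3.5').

Answer: 36 24 15 25.5 26 25.5

Derivation:
Step 1: insert 36 -> lo=[36] (size 1, max 36) hi=[] (size 0) -> median=36
Step 2: insert 12 -> lo=[12] (size 1, max 12) hi=[36] (size 1, min 36) -> median=24
Step 3: insert 15 -> lo=[12, 15] (size 2, max 15) hi=[36] (size 1, min 36) -> median=15
Step 4: insert 43 -> lo=[12, 15] (size 2, max 15) hi=[36, 43] (size 2, min 36) -> median=25.5
Step 5: insert 26 -> lo=[12, 15, 26] (size 3, max 26) hi=[36, 43] (size 2, min 36) -> median=26
Step 6: insert 25 -> lo=[12, 15, 25] (size 3, max 25) hi=[26, 36, 43] (size 3, min 26) -> median=25.5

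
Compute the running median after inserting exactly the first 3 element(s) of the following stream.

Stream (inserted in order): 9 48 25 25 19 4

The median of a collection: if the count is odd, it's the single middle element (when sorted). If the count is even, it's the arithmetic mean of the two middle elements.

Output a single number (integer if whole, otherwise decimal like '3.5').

Answer: 25

Derivation:
Step 1: insert 9 -> lo=[9] (size 1, max 9) hi=[] (size 0) -> median=9
Step 2: insert 48 -> lo=[9] (size 1, max 9) hi=[48] (size 1, min 48) -> median=28.5
Step 3: insert 25 -> lo=[9, 25] (size 2, max 25) hi=[48] (size 1, min 48) -> median=25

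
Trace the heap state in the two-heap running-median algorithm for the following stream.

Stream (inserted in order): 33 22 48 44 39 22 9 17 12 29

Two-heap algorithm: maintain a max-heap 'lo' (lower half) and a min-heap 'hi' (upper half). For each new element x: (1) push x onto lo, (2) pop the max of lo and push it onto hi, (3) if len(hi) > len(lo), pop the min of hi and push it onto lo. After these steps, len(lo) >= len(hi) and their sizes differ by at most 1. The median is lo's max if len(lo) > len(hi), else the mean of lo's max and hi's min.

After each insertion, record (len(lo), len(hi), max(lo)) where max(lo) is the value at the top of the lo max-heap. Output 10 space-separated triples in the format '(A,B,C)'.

Step 1: insert 33 -> lo=[33] hi=[] -> (len(lo)=1, len(hi)=0, max(lo)=33)
Step 2: insert 22 -> lo=[22] hi=[33] -> (len(lo)=1, len(hi)=1, max(lo)=22)
Step 3: insert 48 -> lo=[22, 33] hi=[48] -> (len(lo)=2, len(hi)=1, max(lo)=33)
Step 4: insert 44 -> lo=[22, 33] hi=[44, 48] -> (len(lo)=2, len(hi)=2, max(lo)=33)
Step 5: insert 39 -> lo=[22, 33, 39] hi=[44, 48] -> (len(lo)=3, len(hi)=2, max(lo)=39)
Step 6: insert 22 -> lo=[22, 22, 33] hi=[39, 44, 48] -> (len(lo)=3, len(hi)=3, max(lo)=33)
Step 7: insert 9 -> lo=[9, 22, 22, 33] hi=[39, 44, 48] -> (len(lo)=4, len(hi)=3, max(lo)=33)
Step 8: insert 17 -> lo=[9, 17, 22, 22] hi=[33, 39, 44, 48] -> (len(lo)=4, len(hi)=4, max(lo)=22)
Step 9: insert 12 -> lo=[9, 12, 17, 22, 22] hi=[33, 39, 44, 48] -> (len(lo)=5, len(hi)=4, max(lo)=22)
Step 10: insert 29 -> lo=[9, 12, 17, 22, 22] hi=[29, 33, 39, 44, 48] -> (len(lo)=5, len(hi)=5, max(lo)=22)

Answer: (1,0,33) (1,1,22) (2,1,33) (2,2,33) (3,2,39) (3,3,33) (4,3,33) (4,4,22) (5,4,22) (5,5,22)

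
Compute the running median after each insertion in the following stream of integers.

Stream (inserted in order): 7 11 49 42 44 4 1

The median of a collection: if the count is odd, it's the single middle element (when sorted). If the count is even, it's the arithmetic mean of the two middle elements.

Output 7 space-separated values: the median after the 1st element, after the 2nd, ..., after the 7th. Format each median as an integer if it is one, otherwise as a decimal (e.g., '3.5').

Step 1: insert 7 -> lo=[7] (size 1, max 7) hi=[] (size 0) -> median=7
Step 2: insert 11 -> lo=[7] (size 1, max 7) hi=[11] (size 1, min 11) -> median=9
Step 3: insert 49 -> lo=[7, 11] (size 2, max 11) hi=[49] (size 1, min 49) -> median=11
Step 4: insert 42 -> lo=[7, 11] (size 2, max 11) hi=[42, 49] (size 2, min 42) -> median=26.5
Step 5: insert 44 -> lo=[7, 11, 42] (size 3, max 42) hi=[44, 49] (size 2, min 44) -> median=42
Step 6: insert 4 -> lo=[4, 7, 11] (size 3, max 11) hi=[42, 44, 49] (size 3, min 42) -> median=26.5
Step 7: insert 1 -> lo=[1, 4, 7, 11] (size 4, max 11) hi=[42, 44, 49] (size 3, min 42) -> median=11

Answer: 7 9 11 26.5 42 26.5 11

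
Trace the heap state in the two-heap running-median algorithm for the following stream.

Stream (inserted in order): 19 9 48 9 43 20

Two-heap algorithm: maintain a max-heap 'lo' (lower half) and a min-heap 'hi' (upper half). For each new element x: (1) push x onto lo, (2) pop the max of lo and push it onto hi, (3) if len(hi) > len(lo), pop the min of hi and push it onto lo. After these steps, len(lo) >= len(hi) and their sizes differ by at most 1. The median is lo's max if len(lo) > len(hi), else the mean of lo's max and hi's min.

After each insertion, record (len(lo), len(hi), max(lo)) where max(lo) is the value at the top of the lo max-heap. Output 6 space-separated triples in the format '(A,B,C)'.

Step 1: insert 19 -> lo=[19] hi=[] -> (len(lo)=1, len(hi)=0, max(lo)=19)
Step 2: insert 9 -> lo=[9] hi=[19] -> (len(lo)=1, len(hi)=1, max(lo)=9)
Step 3: insert 48 -> lo=[9, 19] hi=[48] -> (len(lo)=2, len(hi)=1, max(lo)=19)
Step 4: insert 9 -> lo=[9, 9] hi=[19, 48] -> (len(lo)=2, len(hi)=2, max(lo)=9)
Step 5: insert 43 -> lo=[9, 9, 19] hi=[43, 48] -> (len(lo)=3, len(hi)=2, max(lo)=19)
Step 6: insert 20 -> lo=[9, 9, 19] hi=[20, 43, 48] -> (len(lo)=3, len(hi)=3, max(lo)=19)

Answer: (1,0,19) (1,1,9) (2,1,19) (2,2,9) (3,2,19) (3,3,19)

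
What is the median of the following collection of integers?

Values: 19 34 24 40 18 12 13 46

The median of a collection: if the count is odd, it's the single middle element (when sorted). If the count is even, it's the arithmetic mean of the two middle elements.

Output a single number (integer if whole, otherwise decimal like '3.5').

Step 1: insert 19 -> lo=[19] (size 1, max 19) hi=[] (size 0) -> median=19
Step 2: insert 34 -> lo=[19] (size 1, max 19) hi=[34] (size 1, min 34) -> median=26.5
Step 3: insert 24 -> lo=[19, 24] (size 2, max 24) hi=[34] (size 1, min 34) -> median=24
Step 4: insert 40 -> lo=[19, 24] (size 2, max 24) hi=[34, 40] (size 2, min 34) -> median=29
Step 5: insert 18 -> lo=[18, 19, 24] (size 3, max 24) hi=[34, 40] (size 2, min 34) -> median=24
Step 6: insert 12 -> lo=[12, 18, 19] (size 3, max 19) hi=[24, 34, 40] (size 3, min 24) -> median=21.5
Step 7: insert 13 -> lo=[12, 13, 18, 19] (size 4, max 19) hi=[24, 34, 40] (size 3, min 24) -> median=19
Step 8: insert 46 -> lo=[12, 13, 18, 19] (size 4, max 19) hi=[24, 34, 40, 46] (size 4, min 24) -> median=21.5

Answer: 21.5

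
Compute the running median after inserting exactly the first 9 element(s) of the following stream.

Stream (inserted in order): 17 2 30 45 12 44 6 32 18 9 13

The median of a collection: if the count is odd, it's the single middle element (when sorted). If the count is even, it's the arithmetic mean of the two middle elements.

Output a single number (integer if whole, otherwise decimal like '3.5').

Answer: 18

Derivation:
Step 1: insert 17 -> lo=[17] (size 1, max 17) hi=[] (size 0) -> median=17
Step 2: insert 2 -> lo=[2] (size 1, max 2) hi=[17] (size 1, min 17) -> median=9.5
Step 3: insert 30 -> lo=[2, 17] (size 2, max 17) hi=[30] (size 1, min 30) -> median=17
Step 4: insert 45 -> lo=[2, 17] (size 2, max 17) hi=[30, 45] (size 2, min 30) -> median=23.5
Step 5: insert 12 -> lo=[2, 12, 17] (size 3, max 17) hi=[30, 45] (size 2, min 30) -> median=17
Step 6: insert 44 -> lo=[2, 12, 17] (size 3, max 17) hi=[30, 44, 45] (size 3, min 30) -> median=23.5
Step 7: insert 6 -> lo=[2, 6, 12, 17] (size 4, max 17) hi=[30, 44, 45] (size 3, min 30) -> median=17
Step 8: insert 32 -> lo=[2, 6, 12, 17] (size 4, max 17) hi=[30, 32, 44, 45] (size 4, min 30) -> median=23.5
Step 9: insert 18 -> lo=[2, 6, 12, 17, 18] (size 5, max 18) hi=[30, 32, 44, 45] (size 4, min 30) -> median=18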